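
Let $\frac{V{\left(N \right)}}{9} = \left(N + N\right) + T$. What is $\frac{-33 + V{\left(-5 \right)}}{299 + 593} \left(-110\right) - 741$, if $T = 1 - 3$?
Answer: $- \frac{322731}{446} \approx -723.61$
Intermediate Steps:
$T = -2$
$V{\left(N \right)} = -18 + 18 N$ ($V{\left(N \right)} = 9 \left(\left(N + N\right) - 2\right) = 9 \left(2 N - 2\right) = 9 \left(-2 + 2 N\right) = -18 + 18 N$)
$\frac{-33 + V{\left(-5 \right)}}{299 + 593} \left(-110\right) - 741 = \frac{-33 + \left(-18 + 18 \left(-5\right)\right)}{299 + 593} \left(-110\right) - 741 = \frac{-33 - 108}{892} \left(-110\right) - 741 = \left(-33 - 108\right) \frac{1}{892} \left(-110\right) - 741 = \left(-141\right) \frac{1}{892} \left(-110\right) - 741 = \left(- \frac{141}{892}\right) \left(-110\right) - 741 = \frac{7755}{446} - 741 = - \frac{322731}{446}$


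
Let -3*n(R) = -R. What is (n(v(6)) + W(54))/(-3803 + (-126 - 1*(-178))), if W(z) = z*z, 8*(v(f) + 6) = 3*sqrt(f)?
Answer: -94/121 - sqrt(6)/30008 ≈ -0.77694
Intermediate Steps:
v(f) = -6 + 3*sqrt(f)/8 (v(f) = -6 + (3*sqrt(f))/8 = -6 + 3*sqrt(f)/8)
n(R) = R/3 (n(R) = -(-1)*R/3 = R/3)
W(z) = z**2
(n(v(6)) + W(54))/(-3803 + (-126 - 1*(-178))) = ((-6 + 3*sqrt(6)/8)/3 + 54**2)/(-3803 + (-126 - 1*(-178))) = ((-2 + sqrt(6)/8) + 2916)/(-3803 + (-126 + 178)) = (2914 + sqrt(6)/8)/(-3803 + 52) = (2914 + sqrt(6)/8)/(-3751) = (2914 + sqrt(6)/8)*(-1/3751) = -94/121 - sqrt(6)/30008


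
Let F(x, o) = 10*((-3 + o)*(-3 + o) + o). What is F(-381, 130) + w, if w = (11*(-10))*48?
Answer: 157310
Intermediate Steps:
w = -5280 (w = -110*48 = -5280)
F(x, o) = 10*o + 10*(-3 + o)**2 (F(x, o) = 10*((-3 + o)**2 + o) = 10*(o + (-3 + o)**2) = 10*o + 10*(-3 + o)**2)
F(-381, 130) + w = (10*130 + 10*(-3 + 130)**2) - 5280 = (1300 + 10*127**2) - 5280 = (1300 + 10*16129) - 5280 = (1300 + 161290) - 5280 = 162590 - 5280 = 157310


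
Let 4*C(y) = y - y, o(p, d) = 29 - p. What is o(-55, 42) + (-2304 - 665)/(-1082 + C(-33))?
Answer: 93857/1082 ≈ 86.744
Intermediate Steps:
C(y) = 0 (C(y) = (y - y)/4 = (1/4)*0 = 0)
o(-55, 42) + (-2304 - 665)/(-1082 + C(-33)) = (29 - 1*(-55)) + (-2304 - 665)/(-1082 + 0) = (29 + 55) - 2969/(-1082) = 84 - 2969*(-1/1082) = 84 + 2969/1082 = 93857/1082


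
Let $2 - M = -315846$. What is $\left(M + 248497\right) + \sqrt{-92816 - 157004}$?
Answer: $564345 + 2 i \sqrt{62455} \approx 5.6435 \cdot 10^{5} + 499.82 i$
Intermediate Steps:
$M = 315848$ ($M = 2 - -315846 = 2 + 315846 = 315848$)
$\left(M + 248497\right) + \sqrt{-92816 - 157004} = \left(315848 + 248497\right) + \sqrt{-92816 - 157004} = 564345 + \sqrt{-249820} = 564345 + 2 i \sqrt{62455}$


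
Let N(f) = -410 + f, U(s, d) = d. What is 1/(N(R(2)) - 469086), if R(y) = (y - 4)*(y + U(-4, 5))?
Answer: -1/469510 ≈ -2.1299e-6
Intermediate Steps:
R(y) = (-4 + y)*(5 + y) (R(y) = (y - 4)*(y + 5) = (-4 + y)*(5 + y))
1/(N(R(2)) - 469086) = 1/((-410 + (-20 + 2 + 2²)) - 469086) = 1/((-410 + (-20 + 2 + 4)) - 469086) = 1/((-410 - 14) - 469086) = 1/(-424 - 469086) = 1/(-469510) = -1/469510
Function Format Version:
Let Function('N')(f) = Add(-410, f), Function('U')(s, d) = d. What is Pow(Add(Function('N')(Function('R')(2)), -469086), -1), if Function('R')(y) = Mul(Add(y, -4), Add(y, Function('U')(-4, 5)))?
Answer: Rational(-1, 469510) ≈ -2.1299e-6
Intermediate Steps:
Function('R')(y) = Mul(Add(-4, y), Add(5, y)) (Function('R')(y) = Mul(Add(y, -4), Add(y, 5)) = Mul(Add(-4, y), Add(5, y)))
Pow(Add(Function('N')(Function('R')(2)), -469086), -1) = Pow(Add(Add(-410, Add(-20, 2, Pow(2, 2))), -469086), -1) = Pow(Add(Add(-410, Add(-20, 2, 4)), -469086), -1) = Pow(Add(Add(-410, -14), -469086), -1) = Pow(Add(-424, -469086), -1) = Pow(-469510, -1) = Rational(-1, 469510)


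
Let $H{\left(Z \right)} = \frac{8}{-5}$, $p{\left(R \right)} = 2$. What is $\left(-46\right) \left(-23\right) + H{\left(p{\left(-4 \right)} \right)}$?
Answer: $\frac{5282}{5} \approx 1056.4$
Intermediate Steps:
$H{\left(Z \right)} = - \frac{8}{5}$ ($H{\left(Z \right)} = 8 \left(- \frac{1}{5}\right) = - \frac{8}{5}$)
$\left(-46\right) \left(-23\right) + H{\left(p{\left(-4 \right)} \right)} = \left(-46\right) \left(-23\right) - \frac{8}{5} = 1058 - \frac{8}{5} = \frac{5282}{5}$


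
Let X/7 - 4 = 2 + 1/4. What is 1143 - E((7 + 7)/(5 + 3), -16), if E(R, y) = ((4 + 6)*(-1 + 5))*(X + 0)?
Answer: -607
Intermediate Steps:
X = 175/4 (X = 28 + 7*(2 + 1/4) = 28 + 7*(2 + ¼) = 28 + 7*(9/4) = 28 + 63/4 = 175/4 ≈ 43.750)
E(R, y) = 1750 (E(R, y) = ((4 + 6)*(-1 + 5))*(175/4 + 0) = (10*4)*(175/4) = 40*(175/4) = 1750)
1143 - E((7 + 7)/(5 + 3), -16) = 1143 - 1*1750 = 1143 - 1750 = -607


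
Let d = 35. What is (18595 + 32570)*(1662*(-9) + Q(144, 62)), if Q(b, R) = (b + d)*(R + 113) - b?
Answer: 830049795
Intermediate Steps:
Q(b, R) = -b + (35 + b)*(113 + R) (Q(b, R) = (b + 35)*(R + 113) - b = (35 + b)*(113 + R) - b = -b + (35 + b)*(113 + R))
(18595 + 32570)*(1662*(-9) + Q(144, 62)) = (18595 + 32570)*(1662*(-9) + (3955 + 35*62 + 112*144 + 62*144)) = 51165*(-14958 + (3955 + 2170 + 16128 + 8928)) = 51165*(-14958 + 31181) = 51165*16223 = 830049795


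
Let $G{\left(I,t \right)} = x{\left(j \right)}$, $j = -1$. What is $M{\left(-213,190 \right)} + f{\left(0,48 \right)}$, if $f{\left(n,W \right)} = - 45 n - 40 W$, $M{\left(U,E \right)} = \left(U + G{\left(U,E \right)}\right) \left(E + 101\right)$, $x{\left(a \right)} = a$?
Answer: $-64194$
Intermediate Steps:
$G{\left(I,t \right)} = -1$
$M{\left(U,E \right)} = \left(-1 + U\right) \left(101 + E\right)$ ($M{\left(U,E \right)} = \left(U - 1\right) \left(E + 101\right) = \left(-1 + U\right) \left(101 + E\right)$)
$M{\left(-213,190 \right)} + f{\left(0,48 \right)} = \left(-101 - 190 + 101 \left(-213\right) + 190 \left(-213\right)\right) - 1920 = \left(-101 - 190 - 21513 - 40470\right) + \left(0 - 1920\right) = -62274 - 1920 = -64194$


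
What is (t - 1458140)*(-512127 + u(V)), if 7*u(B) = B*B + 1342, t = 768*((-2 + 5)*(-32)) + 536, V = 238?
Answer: 5400859424796/7 ≈ 7.7155e+11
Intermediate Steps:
t = -73192 (t = 768*(3*(-32)) + 536 = 768*(-96) + 536 = -73728 + 536 = -73192)
u(B) = 1342/7 + B²/7 (u(B) = (B*B + 1342)/7 = (B² + 1342)/7 = (1342 + B²)/7 = 1342/7 + B²/7)
(t - 1458140)*(-512127 + u(V)) = (-73192 - 1458140)*(-512127 + (1342/7 + (⅐)*238²)) = -1531332*(-512127 + (1342/7 + (⅐)*56644)) = -1531332*(-512127 + (1342/7 + 8092)) = -1531332*(-512127 + 57986/7) = -1531332*(-3526903/7) = 5400859424796/7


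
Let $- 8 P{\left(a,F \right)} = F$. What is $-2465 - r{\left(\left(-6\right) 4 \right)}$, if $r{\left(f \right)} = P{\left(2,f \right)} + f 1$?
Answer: $-2444$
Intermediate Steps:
$P{\left(a,F \right)} = - \frac{F}{8}$
$r{\left(f \right)} = \frac{7 f}{8}$ ($r{\left(f \right)} = - \frac{f}{8} + f 1 = - \frac{f}{8} + f = \frac{7 f}{8}$)
$-2465 - r{\left(\left(-6\right) 4 \right)} = -2465 - \frac{7 \left(\left(-6\right) 4\right)}{8} = -2465 - \frac{7}{8} \left(-24\right) = -2465 - -21 = -2465 + 21 = -2444$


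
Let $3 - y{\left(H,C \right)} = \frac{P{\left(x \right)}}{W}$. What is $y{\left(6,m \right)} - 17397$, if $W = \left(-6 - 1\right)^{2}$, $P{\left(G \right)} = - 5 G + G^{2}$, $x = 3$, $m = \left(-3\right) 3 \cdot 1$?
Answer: $- \frac{852300}{49} \approx -17394.0$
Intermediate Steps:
$m = -9$ ($m = \left(-9\right) 1 = -9$)
$P{\left(G \right)} = G^{2} - 5 G$
$W = 49$ ($W = \left(-7\right)^{2} = 49$)
$y{\left(H,C \right)} = \frac{153}{49}$ ($y{\left(H,C \right)} = 3 - \frac{3 \left(-5 + 3\right)}{49} = 3 - 3 \left(-2\right) \frac{1}{49} = 3 - \left(-6\right) \frac{1}{49} = 3 - - \frac{6}{49} = 3 + \frac{6}{49} = \frac{153}{49}$)
$y{\left(6,m \right)} - 17397 = \frac{153}{49} - 17397 = - \frac{852300}{49}$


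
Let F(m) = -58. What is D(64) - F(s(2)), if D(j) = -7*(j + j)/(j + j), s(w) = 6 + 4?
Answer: 51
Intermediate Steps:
s(w) = 10
D(j) = -7 (D(j) = -7*2*j/(2*j) = -7*2*j*1/(2*j) = -7*1 = -7)
D(64) - F(s(2)) = -7 - 1*(-58) = -7 + 58 = 51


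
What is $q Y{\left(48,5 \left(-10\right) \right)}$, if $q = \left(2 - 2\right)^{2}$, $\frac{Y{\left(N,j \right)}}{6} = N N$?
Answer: $0$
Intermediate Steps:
$Y{\left(N,j \right)} = 6 N^{2}$ ($Y{\left(N,j \right)} = 6 N N = 6 N^{2}$)
$q = 0$ ($q = 0^{2} = 0$)
$q Y{\left(48,5 \left(-10\right) \right)} = 0 \cdot 6 \cdot 48^{2} = 0 \cdot 6 \cdot 2304 = 0 \cdot 13824 = 0$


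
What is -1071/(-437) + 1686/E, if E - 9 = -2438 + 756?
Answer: 1055001/731101 ≈ 1.4430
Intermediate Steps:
E = -1673 (E = 9 + (-2438 + 756) = 9 - 1682 = -1673)
-1071/(-437) + 1686/E = -1071/(-437) + 1686/(-1673) = -1071*(-1/437) + 1686*(-1/1673) = 1071/437 - 1686/1673 = 1055001/731101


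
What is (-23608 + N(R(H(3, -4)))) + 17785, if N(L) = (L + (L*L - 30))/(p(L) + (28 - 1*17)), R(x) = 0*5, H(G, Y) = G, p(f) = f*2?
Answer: -64083/11 ≈ -5825.7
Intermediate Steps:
p(f) = 2*f
R(x) = 0
N(L) = (-30 + L + L**2)/(11 + 2*L) (N(L) = (L + (L*L - 30))/(2*L + (28 - 1*17)) = (L + (L**2 - 30))/(2*L + (28 - 17)) = (L + (-30 + L**2))/(2*L + 11) = (-30 + L + L**2)/(11 + 2*L))
(-23608 + N(R(H(3, -4)))) + 17785 = (-23608 + (-30 + 0 + 0**2)/(11 + 2*0)) + 17785 = (-23608 + (-30 + 0 + 0)/(11 + 0)) + 17785 = (-23608 - 30/11) + 17785 = -259718/11 + 17785 = -64083/11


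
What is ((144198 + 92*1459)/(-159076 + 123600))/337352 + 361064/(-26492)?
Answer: -540148132488115/39631699366448 ≈ -13.629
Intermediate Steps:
((144198 + 92*1459)/(-159076 + 123600))/337352 + 361064/(-26492) = ((144198 + 134228)/(-35476))*(1/337352) + 361064*(-1/26492) = (278426*(-1/35476))*(1/337352) - 90266/6623 = -139213/17738*1/337352 - 90266/6623 = -139213/5983949776 - 90266/6623 = -540148132488115/39631699366448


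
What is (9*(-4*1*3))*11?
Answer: -1188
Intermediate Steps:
(9*(-4*1*3))*11 = (9*(-4*3))*11 = (9*(-12))*11 = -108*11 = -1188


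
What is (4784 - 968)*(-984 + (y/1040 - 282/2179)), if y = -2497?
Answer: -1066398220791/283270 ≈ -3.7646e+6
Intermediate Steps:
(4784 - 968)*(-984 + (y/1040 - 282/2179)) = (4784 - 968)*(-984 + (-2497/1040 - 282/2179)) = 3816*(-984 + (-2497*1/1040 - 282*1/2179)) = 3816*(-984 + (-2497/1040 - 282/2179)) = 3816*(-984 - 5734243/2266160) = 3816*(-2235635683/2266160) = -1066398220791/283270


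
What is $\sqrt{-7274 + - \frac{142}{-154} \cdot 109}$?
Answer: $\frac{i \sqrt{42531643}}{77} \approx 84.697 i$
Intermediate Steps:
$\sqrt{-7274 + - \frac{142}{-154} \cdot 109} = \sqrt{-7274 + \left(-142\right) \left(- \frac{1}{154}\right) 109} = \sqrt{-7274 + \frac{71}{77} \cdot 109} = \sqrt{-7274 + \frac{7739}{77}} = \sqrt{- \frac{552359}{77}} = \frac{i \sqrt{42531643}}{77}$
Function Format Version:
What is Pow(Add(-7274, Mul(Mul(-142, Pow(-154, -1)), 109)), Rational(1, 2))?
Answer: Mul(Rational(1, 77), I, Pow(42531643, Rational(1, 2))) ≈ Mul(84.697, I)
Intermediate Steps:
Pow(Add(-7274, Mul(Mul(-142, Pow(-154, -1)), 109)), Rational(1, 2)) = Pow(Add(-7274, Mul(Mul(-142, Rational(-1, 154)), 109)), Rational(1, 2)) = Pow(Add(-7274, Mul(Rational(71, 77), 109)), Rational(1, 2)) = Pow(Add(-7274, Rational(7739, 77)), Rational(1, 2)) = Pow(Rational(-552359, 77), Rational(1, 2)) = Mul(Rational(1, 77), I, Pow(42531643, Rational(1, 2)))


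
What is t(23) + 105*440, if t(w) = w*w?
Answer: 46729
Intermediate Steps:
t(w) = w²
t(23) + 105*440 = 23² + 105*440 = 529 + 46200 = 46729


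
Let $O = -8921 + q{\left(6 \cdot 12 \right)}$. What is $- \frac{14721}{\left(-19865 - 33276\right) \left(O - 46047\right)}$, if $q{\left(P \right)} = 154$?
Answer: $- \frac{14721}{2912870774} \approx -5.0538 \cdot 10^{-6}$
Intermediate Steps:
$O = -8767$ ($O = -8921 + 154 = -8767$)
$- \frac{14721}{\left(-19865 - 33276\right) \left(O - 46047\right)} = - \frac{14721}{\left(-19865 - 33276\right) \left(-8767 - 46047\right)} = - \frac{14721}{\left(-53141\right) \left(-54814\right)} = - \frac{14721}{2912870774}$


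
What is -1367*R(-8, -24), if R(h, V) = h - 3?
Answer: 15037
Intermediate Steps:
R(h, V) = -3 + h
-1367*R(-8, -24) = -1367*(-3 - 8) = -1367*(-11) = 15037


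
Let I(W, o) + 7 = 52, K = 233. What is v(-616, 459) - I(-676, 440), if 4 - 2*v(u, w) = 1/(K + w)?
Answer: -59513/1384 ≈ -43.001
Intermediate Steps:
v(u, w) = 2 - 1/(2*(233 + w))
I(W, o) = 45 (I(W, o) = -7 + 52 = 45)
v(-616, 459) - I(-676, 440) = (931 + 4*459)/(2*(233 + 459)) - 1*45 = (½)*(931 + 1836)/692 - 45 = (½)*(1/692)*2767 - 45 = 2767/1384 - 45 = -59513/1384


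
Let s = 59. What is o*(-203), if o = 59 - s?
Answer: 0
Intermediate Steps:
o = 0 (o = 59 - 1*59 = 59 - 59 = 0)
o*(-203) = 0*(-203) = 0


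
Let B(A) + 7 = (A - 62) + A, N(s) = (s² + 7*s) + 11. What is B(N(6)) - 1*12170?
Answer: -12061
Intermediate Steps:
N(s) = 11 + s² + 7*s
B(A) = -69 + 2*A (B(A) = -7 + ((A - 62) + A) = -7 + ((-62 + A) + A) = -7 + (-62 + 2*A) = -69 + 2*A)
B(N(6)) - 1*12170 = (-69 + 2*(11 + 6² + 7*6)) - 1*12170 = (-69 + 2*(11 + 36 + 42)) - 12170 = (-69 + 2*89) - 12170 = (-69 + 178) - 12170 = 109 - 12170 = -12061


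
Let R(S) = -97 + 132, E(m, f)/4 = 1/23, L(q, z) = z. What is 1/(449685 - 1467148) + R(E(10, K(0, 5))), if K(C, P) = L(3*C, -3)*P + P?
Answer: 35611204/1017463 ≈ 35.000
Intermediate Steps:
K(C, P) = -2*P (K(C, P) = -3*P + P = -2*P)
E(m, f) = 4/23
R(S) = 35
1/(449685 - 1467148) + R(E(10, K(0, 5))) = 1/(449685 - 1467148) + 35 = 1/(-1017463) + 35 = -1/1017463 + 35 = 35611204/1017463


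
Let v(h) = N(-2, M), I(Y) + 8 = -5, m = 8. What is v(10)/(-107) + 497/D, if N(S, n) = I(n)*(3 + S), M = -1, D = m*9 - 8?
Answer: 54011/6848 ≈ 7.8871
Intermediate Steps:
I(Y) = -13 (I(Y) = -8 - 5 = -13)
D = 64 (D = 8*9 - 8 = 72 - 8 = 64)
N(S, n) = -39 - 13*S (N(S, n) = -13*(3 + S) = -39 - 13*S)
v(h) = -13 (v(h) = -39 - 13*(-2) = -39 + 26 = -13)
v(10)/(-107) + 497/D = -13/(-107) + 497/64 = -13*(-1/107) + 497*(1/64) = 13/107 + 497/64 = 54011/6848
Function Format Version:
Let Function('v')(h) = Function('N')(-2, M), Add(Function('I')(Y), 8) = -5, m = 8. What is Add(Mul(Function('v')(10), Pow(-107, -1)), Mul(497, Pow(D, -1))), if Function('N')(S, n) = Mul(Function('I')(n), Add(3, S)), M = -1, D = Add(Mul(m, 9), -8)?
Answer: Rational(54011, 6848) ≈ 7.8871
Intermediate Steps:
Function('I')(Y) = -13 (Function('I')(Y) = Add(-8, -5) = -13)
D = 64 (D = Add(Mul(8, 9), -8) = Add(72, -8) = 64)
Function('N')(S, n) = Add(-39, Mul(-13, S)) (Function('N')(S, n) = Mul(-13, Add(3, S)) = Add(-39, Mul(-13, S)))
Function('v')(h) = -13 (Function('v')(h) = Add(-39, Mul(-13, -2)) = Add(-39, 26) = -13)
Add(Mul(Function('v')(10), Pow(-107, -1)), Mul(497, Pow(D, -1))) = Add(Mul(-13, Pow(-107, -1)), Mul(497, Pow(64, -1))) = Add(Mul(-13, Rational(-1, 107)), Mul(497, Rational(1, 64))) = Add(Rational(13, 107), Rational(497, 64)) = Rational(54011, 6848)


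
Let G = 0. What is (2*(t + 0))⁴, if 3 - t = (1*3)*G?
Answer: 1296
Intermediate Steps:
t = 3 (t = 3 - 1*3*0 = 3 - 3*0 = 3 - 1*0 = 3 + 0 = 3)
(2*(t + 0))⁴ = (2*(3 + 0))⁴ = (2*3)⁴ = 6⁴ = 1296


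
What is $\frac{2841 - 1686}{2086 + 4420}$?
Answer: $\frac{1155}{6506} \approx 0.17753$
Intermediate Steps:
$\frac{2841 - 1686}{2086 + 4420} = \frac{1155}{6506}$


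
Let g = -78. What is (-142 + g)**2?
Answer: 48400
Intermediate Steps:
(-142 + g)**2 = (-142 - 78)**2 = (-220)**2 = 48400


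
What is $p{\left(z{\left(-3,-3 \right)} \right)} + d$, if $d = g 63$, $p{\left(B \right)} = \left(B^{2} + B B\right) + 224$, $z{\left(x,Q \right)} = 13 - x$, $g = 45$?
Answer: $3571$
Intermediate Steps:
$p{\left(B \right)} = 224 + 2 B^{2}$ ($p{\left(B \right)} = \left(B^{2} + B^{2}\right) + 224 = 2 B^{2} + 224 = 224 + 2 B^{2}$)
$d = 2835$ ($d = 45 \cdot 63 = 2835$)
$p{\left(z{\left(-3,-3 \right)} \right)} + d = \left(224 + 2 \left(13 - -3\right)^{2}\right) + 2835 = \left(224 + 2 \left(13 + 3\right)^{2}\right) + 2835 = \left(224 + 2 \cdot 16^{2}\right) + 2835 = \left(224 + 2 \cdot 256\right) + 2835 = \left(224 + 512\right) + 2835 = 736 + 2835 = 3571$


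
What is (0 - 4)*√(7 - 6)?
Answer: -4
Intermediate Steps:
(0 - 4)*√(7 - 6) = -4*√1 = -4*1 = -4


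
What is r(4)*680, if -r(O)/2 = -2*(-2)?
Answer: -5440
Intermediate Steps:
r(O) = -8 (r(O) = -(-4)*(-2) = -2*4 = -8)
r(4)*680 = -8*680 = -5440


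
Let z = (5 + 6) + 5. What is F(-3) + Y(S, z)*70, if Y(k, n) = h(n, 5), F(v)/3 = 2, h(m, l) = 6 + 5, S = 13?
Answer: 776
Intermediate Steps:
z = 16 (z = 11 + 5 = 16)
h(m, l) = 11
F(v) = 6 (F(v) = 3*2 = 6)
Y(k, n) = 11
F(-3) + Y(S, z)*70 = 6 + 11*70 = 6 + 770 = 776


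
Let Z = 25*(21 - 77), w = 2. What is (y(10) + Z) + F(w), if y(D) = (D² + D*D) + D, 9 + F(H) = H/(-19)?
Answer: -22783/19 ≈ -1199.1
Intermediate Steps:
F(H) = -9 - H/19 (F(H) = -9 + H/(-19) = -9 + H*(-1/19) = -9 - H/19)
Z = -1400 (Z = 25*(-56) = -1400)
y(D) = D + 2*D² (y(D) = (D² + D²) + D = 2*D² + D = D + 2*D²)
(y(10) + Z) + F(w) = (10*(1 + 2*10) - 1400) + (-9 - 1/19*2) = (10*(1 + 20) - 1400) + (-9 - 2/19) = (10*21 - 1400) - 173/19 = (210 - 1400) - 173/19 = -1190 - 173/19 = -22783/19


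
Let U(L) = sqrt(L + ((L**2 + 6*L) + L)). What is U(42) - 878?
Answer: -878 + 10*sqrt(21) ≈ -832.17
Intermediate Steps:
U(L) = sqrt(L**2 + 8*L) (U(L) = sqrt(L + (L**2 + 7*L)) = sqrt(L**2 + 8*L))
U(42) - 878 = sqrt(42*(8 + 42)) - 878 = sqrt(42*50) - 878 = sqrt(2100) - 878 = 10*sqrt(21) - 878 = -878 + 10*sqrt(21)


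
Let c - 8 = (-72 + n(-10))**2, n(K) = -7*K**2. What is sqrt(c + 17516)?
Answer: 2*sqrt(153377) ≈ 783.27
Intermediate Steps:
c = 595992 (c = 8 + (-72 - 7*(-10)**2)**2 = 8 + (-72 - 7*100)**2 = 8 + (-72 - 700)**2 = 8 + (-772)**2 = 8 + 595984 = 595992)
sqrt(c + 17516) = sqrt(595992 + 17516) = sqrt(613508) = 2*sqrt(153377)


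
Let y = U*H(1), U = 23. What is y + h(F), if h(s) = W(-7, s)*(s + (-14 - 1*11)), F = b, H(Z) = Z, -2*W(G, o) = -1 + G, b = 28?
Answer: 35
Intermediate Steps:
W(G, o) = ½ - G/2 (W(G, o) = -(-1 + G)/2 = ½ - G/2)
F = 28
h(s) = -100 + 4*s (h(s) = (½ - ½*(-7))*(s + (-14 - 1*11)) = (½ + 7/2)*(s + (-14 - 11)) = 4*(s - 25) = 4*(-25 + s) = -100 + 4*s)
y = 23 (y = 23*1 = 23)
y + h(F) = 23 + (-100 + 4*28) = 23 + (-100 + 112) = 23 + 12 = 35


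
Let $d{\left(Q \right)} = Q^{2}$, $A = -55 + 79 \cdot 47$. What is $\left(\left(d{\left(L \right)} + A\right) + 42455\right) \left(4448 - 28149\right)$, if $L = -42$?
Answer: $-1134732777$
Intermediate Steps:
$A = 3658$ ($A = -55 + 3713 = 3658$)
$\left(\left(d{\left(L \right)} + A\right) + 42455\right) \left(4448 - 28149\right) = \left(\left(\left(-42\right)^{2} + 3658\right) + 42455\right) \left(4448 - 28149\right) = \left(\left(1764 + 3658\right) + 42455\right) \left(-23701\right) = \left(5422 + 42455\right) \left(-23701\right) = 47877 \left(-23701\right) = -1134732777$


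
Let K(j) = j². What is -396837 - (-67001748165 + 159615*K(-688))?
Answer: -8551451232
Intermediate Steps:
-396837 - (-67001748165 + 159615*K(-688)) = -396837 - 159615/(1/((-688)² - 419771)) = -396837 - 159615/(1/(473344 - 419771)) = -396837 - 159615/(1/53573) = -396837 - 159615/1/53573 = -396837 - 159615*53573 = -396837 - 8551054395 = -8551451232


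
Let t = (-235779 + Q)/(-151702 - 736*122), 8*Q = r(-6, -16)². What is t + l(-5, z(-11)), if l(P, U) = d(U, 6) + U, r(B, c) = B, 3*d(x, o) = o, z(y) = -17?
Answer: -2257757/160996 ≈ -14.024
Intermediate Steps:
d(x, o) = o/3
Q = 9/2 (Q = (⅛)*(-6)² = (⅛)*36 = 9/2 ≈ 4.5000)
l(P, U) = 2 + U (l(P, U) = (⅓)*6 + U = 2 + U)
t = 157183/160996 (t = (-235779 + 9/2)/(-151702 - 736*122) = -471549/(2*(-151702 - 89792)) = -471549/2/(-241494) = -471549/2*(-1/241494) = 157183/160996 ≈ 0.97632)
t + l(-5, z(-11)) = 157183/160996 + (2 - 17) = 157183/160996 - 15 = -2257757/160996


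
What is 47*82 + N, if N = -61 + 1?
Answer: 3794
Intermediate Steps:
N = -60
47*82 + N = 47*82 - 60 = 3854 - 60 = 3794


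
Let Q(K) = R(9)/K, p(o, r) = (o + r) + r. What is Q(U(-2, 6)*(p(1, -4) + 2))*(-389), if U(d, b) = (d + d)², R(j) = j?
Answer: 3501/80 ≈ 43.763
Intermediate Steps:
U(d, b) = 4*d² (U(d, b) = (2*d)² = 4*d²)
p(o, r) = o + 2*r
Q(K) = 9/K
Q(U(-2, 6)*(p(1, -4) + 2))*(-389) = (9/(((4*(-2)²)*((1 + 2*(-4)) + 2))))*(-389) = (9/(((4*4)*((1 - 8) + 2))))*(-389) = (9/((16*(-7 + 2))))*(-389) = (9/((16*(-5))))*(-389) = (9/(-80))*(-389) = (9*(-1/80))*(-389) = -9/80*(-389) = 3501/80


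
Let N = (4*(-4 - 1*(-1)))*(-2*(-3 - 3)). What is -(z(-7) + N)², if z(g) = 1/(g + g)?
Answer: -4068289/196 ≈ -20757.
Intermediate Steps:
z(g) = 1/(2*g)
N = -144 (N = (4*(-4 + 1))*(-2*(-6)) = (4*(-3))*12 = -12*12 = -144)
-(z(-7) + N)² = -((½)/(-7) - 144)² = -((½)*(-⅐) - 144)² = -(-1/14 - 144)² = -(-2017/14)² = -1*4068289/196 = -4068289/196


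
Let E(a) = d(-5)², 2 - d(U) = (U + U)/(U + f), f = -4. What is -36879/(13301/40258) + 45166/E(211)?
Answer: -23179097901/425632 ≈ -54458.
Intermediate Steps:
d(U) = 2 - 2*U/(-4 + U) (d(U) = 2 - (U + U)/(U - 4) = 2 - 2*U/(-4 + U))
E(a) = 64/81 (E(a) = (-8/(-4 - 5))² = (-8/(-9))² = (-8*(-⅑))² = (8/9)² = 64/81)
-36879/(13301/40258) + 45166/E(211) = -36879/(13301/40258) + 45166/(64/81) = -36879/(13301*(1/40258)) + 45166*(81/64) = -36879/13301/40258 + 1829223/32 = -36879*40258/13301 + 1829223/32 = -1484674782/13301 + 1829223/32 = -23179097901/425632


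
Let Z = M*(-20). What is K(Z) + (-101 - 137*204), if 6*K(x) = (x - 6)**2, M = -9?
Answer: -23003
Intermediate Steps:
Z = 180 (Z = -9*(-20) = 180)
K(x) = (-6 + x)**2/6 (K(x) = (x - 6)**2/6 = (-6 + x)**2/6)
K(Z) + (-101 - 137*204) = (-6 + 180)**2/6 + (-101 - 137*204) = (1/6)*174**2 + (-101 - 27948) = (1/6)*30276 - 28049 = 5046 - 28049 = -23003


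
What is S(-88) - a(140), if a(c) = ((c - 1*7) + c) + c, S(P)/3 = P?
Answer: -677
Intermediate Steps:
S(P) = 3*P
a(c) = -7 + 3*c (a(c) = ((c - 7) + c) + c = ((-7 + c) + c) + c = (-7 + 2*c) + c = -7 + 3*c)
S(-88) - a(140) = 3*(-88) - (-7 + 3*140) = -264 - (-7 + 420) = -264 - 1*413 = -264 - 413 = -677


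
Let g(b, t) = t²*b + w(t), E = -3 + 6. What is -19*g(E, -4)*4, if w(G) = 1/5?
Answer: -18316/5 ≈ -3663.2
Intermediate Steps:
w(G) = ⅕
E = 3
g(b, t) = ⅕ + b*t² (g(b, t) = t²*b + ⅕ = b*t² + ⅕ = ⅕ + b*t²)
-19*g(E, -4)*4 = -19*(⅕ + 3*(-4)²)*4 = -19*(⅕ + 3*16)*4 = -19*(⅕ + 48)*4 = -19*241/5*4 = -4579/5*4 = -18316/5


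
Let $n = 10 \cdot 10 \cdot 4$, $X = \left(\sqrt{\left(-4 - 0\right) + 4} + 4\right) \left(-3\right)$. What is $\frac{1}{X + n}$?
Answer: $\frac{1}{388} \approx 0.0025773$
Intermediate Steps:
$X = -12$ ($X = \left(\sqrt{\left(-4 + 0\right) + 4} + 4\right) \left(-3\right) = \left(\sqrt{-4 + 4} + 4\right) \left(-3\right) = \left(\sqrt{0} + 4\right) \left(-3\right) = \left(0 + 4\right) \left(-3\right) = 4 \left(-3\right) = -12$)
$n = 400$ ($n = 100 \cdot 4 = 400$)
$\frac{1}{X + n} = \frac{1}{-12 + 400} = \frac{1}{388}$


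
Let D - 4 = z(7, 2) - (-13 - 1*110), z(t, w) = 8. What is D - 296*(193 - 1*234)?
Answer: 12271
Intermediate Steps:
D = 135 (D = 4 + (8 - (-13 - 1*110)) = 4 + (8 - (-13 - 110)) = 4 + (8 - 1*(-123)) = 4 + (8 + 123) = 4 + 131 = 135)
D - 296*(193 - 1*234) = 135 - 296*(193 - 1*234) = 135 - 296*(193 - 234) = 135 - 296*(-41) = 135 + 12136 = 12271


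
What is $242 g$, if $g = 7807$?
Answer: $1889294$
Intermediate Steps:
$242 g = 242 \cdot 7807 = 1889294$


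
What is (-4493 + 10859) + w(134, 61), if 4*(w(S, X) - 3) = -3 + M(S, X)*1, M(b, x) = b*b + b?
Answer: 43563/4 ≈ 10891.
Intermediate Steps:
M(b, x) = b + b**2 (M(b, x) = b**2 + b = b + b**2)
w(S, X) = 9/4 + S*(1 + S)/4 (w(S, X) = 3 + (-3 + (S*(1 + S))*1)/4 = 3 + (-3 + S*(1 + S))/4 = 3 + (-3/4 + S*(1 + S)/4) = 9/4 + S*(1 + S)/4)
(-4493 + 10859) + w(134, 61) = (-4493 + 10859) + (9/4 + (1/4)*134*(1 + 134)) = 6366 + (9/4 + (1/4)*134*135) = 6366 + (9/4 + 9045/2) = 6366 + 18099/4 = 43563/4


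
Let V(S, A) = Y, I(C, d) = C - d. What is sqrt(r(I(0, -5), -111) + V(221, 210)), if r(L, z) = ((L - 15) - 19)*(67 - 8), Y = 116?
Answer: I*sqrt(1595) ≈ 39.937*I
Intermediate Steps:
V(S, A) = 116
r(L, z) = -2006 + 59*L (r(L, z) = ((-15 + L) - 19)*59 = (-34 + L)*59 = -2006 + 59*L)
sqrt(r(I(0, -5), -111) + V(221, 210)) = sqrt((-2006 + 59*(0 - 1*(-5))) + 116) = sqrt((-2006 + 59*(0 + 5)) + 116) = sqrt((-2006 + 59*5) + 116) = sqrt((-2006 + 295) + 116) = sqrt(-1711 + 116) = sqrt(-1595) = I*sqrt(1595)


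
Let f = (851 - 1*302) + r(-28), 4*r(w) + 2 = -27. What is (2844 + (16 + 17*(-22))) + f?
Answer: 12111/4 ≈ 3027.8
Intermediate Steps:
r(w) = -29/4 (r(w) = -½ + (¼)*(-27) = -½ - 27/4 = -29/4)
f = 2167/4 (f = (851 - 1*302) - 29/4 = (851 - 302) - 29/4 = 549 - 29/4 = 2167/4 ≈ 541.75)
(2844 + (16 + 17*(-22))) + f = (2844 + (16 + 17*(-22))) + 2167/4 = (2844 + (16 - 374)) + 2167/4 = (2844 - 358) + 2167/4 = 2486 + 2167/4 = 12111/4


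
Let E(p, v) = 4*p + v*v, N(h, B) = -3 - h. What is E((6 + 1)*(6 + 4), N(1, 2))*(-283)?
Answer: -83768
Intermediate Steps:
E(p, v) = v**2 + 4*p (E(p, v) = 4*p + v**2 = v**2 + 4*p)
E((6 + 1)*(6 + 4), N(1, 2))*(-283) = ((-3 - 1*1)**2 + 4*((6 + 1)*(6 + 4)))*(-283) = ((-3 - 1)**2 + 4*(7*10))*(-283) = ((-4)**2 + 4*70)*(-283) = (16 + 280)*(-283) = 296*(-283) = -83768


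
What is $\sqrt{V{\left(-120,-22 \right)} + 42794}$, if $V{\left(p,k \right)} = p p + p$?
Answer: $\sqrt{57074} \approx 238.9$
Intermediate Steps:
$V{\left(p,k \right)} = p + p^{2}$ ($V{\left(p,k \right)} = p^{2} + p = p + p^{2}$)
$\sqrt{V{\left(-120,-22 \right)} + 42794} = \sqrt{- 120 \left(1 - 120\right) + 42794} = \sqrt{\left(-120\right) \left(-119\right) + 42794} = \sqrt{14280 + 42794} = \sqrt{57074}$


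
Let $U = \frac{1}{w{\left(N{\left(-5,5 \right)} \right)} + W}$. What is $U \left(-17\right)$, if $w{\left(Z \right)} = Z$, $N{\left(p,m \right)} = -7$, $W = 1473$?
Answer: $- \frac{17}{1466} \approx -0.011596$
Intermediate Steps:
$U = \frac{1}{1466}$ ($U = \frac{1}{-7 + 1473} = \frac{1}{1466} \approx 0.00068213$)
$U \left(-17\right) = \frac{1}{1466} \left(-17\right) = - \frac{17}{1466}$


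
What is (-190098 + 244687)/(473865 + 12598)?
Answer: 54589/486463 ≈ 0.11222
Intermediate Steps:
(-190098 + 244687)/(473865 + 12598) = 54589/486463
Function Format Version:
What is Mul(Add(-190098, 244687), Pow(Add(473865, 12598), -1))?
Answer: Rational(54589, 486463) ≈ 0.11222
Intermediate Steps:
Mul(Add(-190098, 244687), Pow(Add(473865, 12598), -1)) = Mul(54589, Pow(486463, -1)) = Mul(54589, Rational(1, 486463)) = Rational(54589, 486463)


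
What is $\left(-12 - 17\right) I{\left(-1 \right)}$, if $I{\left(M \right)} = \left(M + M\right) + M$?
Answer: $87$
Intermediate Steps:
$I{\left(M \right)} = 3 M$ ($I{\left(M \right)} = 2 M + M = 3 M$)
$\left(-12 - 17\right) I{\left(-1 \right)} = \left(-12 - 17\right) 3 \left(-1\right) = \left(-29\right) \left(-3\right) = 87$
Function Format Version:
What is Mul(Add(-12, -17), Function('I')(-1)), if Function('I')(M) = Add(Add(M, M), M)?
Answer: 87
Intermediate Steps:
Function('I')(M) = Mul(3, M) (Function('I')(M) = Add(Mul(2, M), M) = Mul(3, M))
Mul(Add(-12, -17), Function('I')(-1)) = Mul(Add(-12, -17), Mul(3, -1)) = Mul(-29, -3) = 87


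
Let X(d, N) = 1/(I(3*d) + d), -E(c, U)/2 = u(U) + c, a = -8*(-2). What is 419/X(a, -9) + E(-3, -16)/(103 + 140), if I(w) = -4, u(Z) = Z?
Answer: 1221842/243 ≈ 5028.2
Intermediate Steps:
a = 16
E(c, U) = -2*U - 2*c (E(c, U) = -2*(U + c) = -2*U - 2*c)
X(d, N) = 1/(-4 + d)
419/X(a, -9) + E(-3, -16)/(103 + 140) = 419/(1/(-4 + 16)) + (-2*(-16) - 2*(-3))/(103 + 140) = 419/(1/12) + (32 + 6)/243 = 419/(1/12) + 38*(1/243) = 419*12 + 38/243 = 5028 + 38/243 = 1221842/243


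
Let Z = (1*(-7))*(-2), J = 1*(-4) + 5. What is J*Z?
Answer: 14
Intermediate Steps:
J = 1 (J = -4 + 5 = 1)
Z = 14 (Z = -7*(-2) = 14)
J*Z = 1*14 = 14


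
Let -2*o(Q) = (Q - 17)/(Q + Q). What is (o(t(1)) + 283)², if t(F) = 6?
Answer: 46280809/576 ≈ 80349.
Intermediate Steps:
o(Q) = -(-17 + Q)/(4*Q) (o(Q) = -(Q - 17)/(2*(Q + Q)) = -(-17 + Q)/(2*(2*Q)) = -(-17 + Q)*1/(2*Q)/2 = -(-17 + Q)/(4*Q))
(o(t(1)) + 283)² = ((¼)*(17 - 1*6)/6 + 283)² = ((¼)*(⅙)*(17 - 6) + 283)² = ((¼)*(⅙)*11 + 283)² = (11/24 + 283)² = (6803/24)² = 46280809/576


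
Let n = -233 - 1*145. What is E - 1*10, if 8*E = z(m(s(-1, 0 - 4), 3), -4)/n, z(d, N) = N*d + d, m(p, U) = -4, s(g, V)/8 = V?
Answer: -2521/252 ≈ -10.004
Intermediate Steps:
s(g, V) = 8*V
z(d, N) = d + N*d
n = -378 (n = -233 - 145 = -378)
E = -1/252 (E = (-4*(1 - 4)/(-378))/8 = (-4*(-3)*(-1/378))/8 = (12*(-1/378))/8 = (1/8)*(-2/63) = -1/252 ≈ -0.0039683)
E - 1*10 = -1/252 - 1*10 = -1/252 - 10 = -2521/252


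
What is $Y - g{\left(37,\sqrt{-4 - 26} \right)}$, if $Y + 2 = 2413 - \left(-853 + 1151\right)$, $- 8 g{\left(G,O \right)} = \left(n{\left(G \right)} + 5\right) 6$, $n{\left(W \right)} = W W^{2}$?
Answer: $\frac{80213}{2} \approx 40107.0$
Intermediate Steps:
$n{\left(W \right)} = W^{3}$
$g{\left(G,O \right)} = - \frac{15}{4} - \frac{3 G^{3}}{4}$ ($g{\left(G,O \right)} = - \frac{\left(G^{3} + 5\right) 6}{8} = - \frac{\left(5 + G^{3}\right) 6}{8} = - \frac{30 + 6 G^{3}}{8} = - \frac{15}{4} - \frac{3 G^{3}}{4}$)
$Y = 2113$ ($Y = -2 + \left(2413 - \left(-853 + 1151\right)\right) = -2 + \left(2413 - 298\right) = -2 + 2115 = 2113$)
$Y - g{\left(37,\sqrt{-4 - 26} \right)} = 2113 - \left(- \frac{15}{4} - \frac{3 \cdot 37^{3}}{4}\right) = 2113 - \left(- \frac{15}{4} - \frac{151959}{4}\right) = 2113 - - \frac{75987}{2} = 2113 + \frac{75987}{2} = \frac{80213}{2}$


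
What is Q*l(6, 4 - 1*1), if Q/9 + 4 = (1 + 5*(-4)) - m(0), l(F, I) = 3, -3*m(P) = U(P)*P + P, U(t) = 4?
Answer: -621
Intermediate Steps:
m(P) = -5*P/3 (m(P) = -(4*P + P)/3 = -5*P/3)
Q = -207 (Q = -36 + 9*((1 + 5*(-4)) - (-5)*0/3) = -36 + 9*((1 - 20) - 1*0) = -36 + 9*(-19 + 0) = -36 + 9*(-19) = -36 - 171 = -207)
Q*l(6, 4 - 1*1) = -207*3 = -621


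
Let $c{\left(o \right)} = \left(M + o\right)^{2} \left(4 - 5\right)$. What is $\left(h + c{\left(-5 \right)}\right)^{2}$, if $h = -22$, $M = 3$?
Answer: $676$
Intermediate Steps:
$c{\left(o \right)} = - \left(3 + o\right)^{2}$ ($c{\left(o \right)} = \left(3 + o\right)^{2} \left(4 - 5\right) = \left(3 + o\right)^{2} \left(-1\right) = - \left(3 + o\right)^{2}$)
$\left(h + c{\left(-5 \right)}\right)^{2} = \left(-22 - \left(3 - 5\right)^{2}\right)^{2} = \left(-22 - \left(-2\right)^{2}\right)^{2} = \left(-22 - 4\right)^{2} = \left(-26\right)^{2} = 676$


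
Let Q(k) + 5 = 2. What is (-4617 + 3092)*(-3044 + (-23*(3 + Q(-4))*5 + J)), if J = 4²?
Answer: 4617700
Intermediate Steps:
J = 16
Q(k) = -3 (Q(k) = -5 + 2 = -3)
(-4617 + 3092)*(-3044 + (-23*(3 + Q(-4))*5 + J)) = (-4617 + 3092)*(-3044 + (-23*(3 - 3)*5 + 16)) = -1525*(-3044 + (-0*5 + 16)) = -1525*(-3044 + (-23*0 + 16)) = -1525*(-3044 + (0 + 16)) = -1525*(-3044 + 16) = -1525*(-3028) = 4617700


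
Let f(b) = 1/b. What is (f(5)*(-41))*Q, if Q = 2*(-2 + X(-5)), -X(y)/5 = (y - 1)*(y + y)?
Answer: 24764/5 ≈ 4952.8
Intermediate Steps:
X(y) = -10*y*(-1 + y) (X(y) = -5*(y - 1)*(y + y) = -5*(-1 + y)*2*y = -10*y*(-1 + y))
Q = -604 (Q = 2*(-2 + 10*(-5)*(1 - 1*(-5))) = 2*(-2 + 10*(-5)*(1 + 5)) = 2*(-2 + 10*(-5)*6) = 2*(-2 - 300) = 2*(-302) = -604)
(f(5)*(-41))*Q = (-41/5)*(-604) = ((1/5)*(-41))*(-604) = -41/5*(-604) = 24764/5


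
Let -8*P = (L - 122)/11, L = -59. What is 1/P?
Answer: 88/181 ≈ 0.48619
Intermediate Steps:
P = 181/88 (P = -(-59 - 122)/(8*11) = -(-181)/(8*11) = -⅛*(-181/11) = 181/88 ≈ 2.0568)
1/P = 1/(181/88) = 88/181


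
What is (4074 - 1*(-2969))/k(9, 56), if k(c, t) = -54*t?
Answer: -7043/3024 ≈ -2.3290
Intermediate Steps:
(4074 - 1*(-2969))/k(9, 56) = (4074 - 1*(-2969))/((-54*56)) = (4074 + 2969)/(-3024) = 7043*(-1/3024) = -7043/3024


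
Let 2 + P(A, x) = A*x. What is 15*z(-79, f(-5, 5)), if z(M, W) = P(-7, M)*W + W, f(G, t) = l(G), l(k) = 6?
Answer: 49680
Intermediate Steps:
P(A, x) = -2 + A*x
f(G, t) = 6
z(M, W) = W + W*(-2 - 7*M) (z(M, W) = (-2 - 7*M)*W + W = W*(-2 - 7*M) + W = W + W*(-2 - 7*M))
15*z(-79, f(-5, 5)) = 15*(-1*6*(1 + 7*(-79))) = 15*(-1*6*(1 - 553)) = 15*(-1*6*(-552)) = 15*3312 = 49680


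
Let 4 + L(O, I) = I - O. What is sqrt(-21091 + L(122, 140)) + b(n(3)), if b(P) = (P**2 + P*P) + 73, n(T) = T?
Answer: 91 + I*sqrt(21077) ≈ 91.0 + 145.18*I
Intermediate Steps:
L(O, I) = -4 + I - O (L(O, I) = -4 + (I - O) = -4 + I - O)
b(P) = 73 + 2*P**2 (b(P) = (P**2 + P**2) + 73 = 2*P**2 + 73 = 73 + 2*P**2)
sqrt(-21091 + L(122, 140)) + b(n(3)) = sqrt(-21091 + (-4 + 140 - 1*122)) + (73 + 2*3**2) = sqrt(-21091 + (-4 + 140 - 122)) + (73 + 2*9) = sqrt(-21091 + 14) + (73 + 18) = sqrt(-21077) + 91 = I*sqrt(21077) + 91 = 91 + I*sqrt(21077)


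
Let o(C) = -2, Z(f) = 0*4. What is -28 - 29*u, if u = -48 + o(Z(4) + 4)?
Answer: 1422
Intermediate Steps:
Z(f) = 0
u = -50 (u = -48 - 2 = -50)
-28 - 29*u = -28 - 29*(-50) = -28 + 1450 = 1422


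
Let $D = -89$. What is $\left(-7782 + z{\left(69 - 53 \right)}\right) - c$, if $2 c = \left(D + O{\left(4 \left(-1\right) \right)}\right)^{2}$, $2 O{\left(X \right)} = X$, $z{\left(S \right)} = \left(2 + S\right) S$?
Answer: $- \frac{23269}{2} \approx -11635.0$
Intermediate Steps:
$z{\left(S \right)} = S \left(2 + S\right)$
$O{\left(X \right)} = \frac{X}{2}$
$c = \frac{8281}{2}$ ($c = \frac{\left(-89 + \frac{4 \left(-1\right)}{2}\right)^{2}}{2} = \frac{\left(-89 + \frac{1}{2} \left(-4\right)\right)^{2}}{2} = \frac{\left(-89 - 2\right)^{2}}{2} = \frac{\left(-91\right)^{2}}{2} = \frac{1}{2} \cdot 8281 = \frac{8281}{2} \approx 4140.5$)
$\left(-7782 + z{\left(69 - 53 \right)}\right) - c = \left(-7782 + \left(69 - 53\right) \left(2 + \left(69 - 53\right)\right)\right) - \frac{8281}{2} = \left(-7782 + 16 \left(2 + 16\right)\right) - \frac{8281}{2} = \left(-7782 + 16 \cdot 18\right) - \frac{8281}{2} = \left(-7782 + 288\right) - \frac{8281}{2} = -7494 - \frac{8281}{2} = - \frac{23269}{2}$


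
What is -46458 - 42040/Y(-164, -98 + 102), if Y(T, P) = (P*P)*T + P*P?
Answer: -15140053/326 ≈ -46442.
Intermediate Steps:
Y(T, P) = P² + T*P² (Y(T, P) = P²*T + P² = T*P² + P² = P² + T*P²)
-46458 - 42040/Y(-164, -98 + 102) = -46458 - 42040*1/((1 - 164)*(-98 + 102)²) = -46458 - 42040/(4²*(-163)) = -46458 - 42040/(16*(-163)) = -46458 - 42040/(-2608) = -46458 - 42040*(-1/2608) = -46458 + 5255/326 = -15140053/326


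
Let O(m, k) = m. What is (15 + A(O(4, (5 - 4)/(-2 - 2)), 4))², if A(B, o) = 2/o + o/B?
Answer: 1089/4 ≈ 272.25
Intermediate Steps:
(15 + A(O(4, (5 - 4)/(-2 - 2)), 4))² = (15 + (2/4 + 4/4))² = (15 + (2*(¼) + 4*(¼)))² = (15 + (½ + 1))² = (15 + 3/2)² = (33/2)² = 1089/4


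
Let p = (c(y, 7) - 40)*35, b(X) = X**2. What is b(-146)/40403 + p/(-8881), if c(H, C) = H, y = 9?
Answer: 233144651/358819043 ≈ 0.64976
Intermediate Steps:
p = -1085 (p = (9 - 40)*35 = -31*35 = -1085)
b(-146)/40403 + p/(-8881) = (-146)**2/40403 - 1085/(-8881) = 21316*(1/40403) - 1085*(-1/8881) = 21316/40403 + 1085/8881 = 233144651/358819043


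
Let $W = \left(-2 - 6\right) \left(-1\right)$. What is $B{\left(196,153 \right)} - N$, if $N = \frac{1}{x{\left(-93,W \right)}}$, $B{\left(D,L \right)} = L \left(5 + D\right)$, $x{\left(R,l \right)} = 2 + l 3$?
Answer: $\frac{799577}{26} \approx 30753.0$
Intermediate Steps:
$W = 8$ ($W = \left(-8\right) \left(-1\right) = 8$)
$x{\left(R,l \right)} = 2 + 3 l$
$N = \frac{1}{26}$ ($N = \frac{1}{2 + 3 \cdot 8} = \frac{1}{2 + 24} = \frac{1}{26} \approx 0.038462$)
$B{\left(196,153 \right)} - N = 153 \left(5 + 196\right) - \frac{1}{26} = 153 \cdot 201 - \frac{1}{26} = 30753 - \frac{1}{26} = \frac{799577}{26}$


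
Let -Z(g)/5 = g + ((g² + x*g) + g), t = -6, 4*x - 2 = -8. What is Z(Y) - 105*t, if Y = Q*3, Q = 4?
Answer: -120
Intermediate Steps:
x = -3/2 (x = ½ + (¼)*(-8) = ½ - 2 = -3/2 ≈ -1.5000)
Y = 12 (Y = 4*3 = 12)
Z(g) = -5*g² - 5*g/2 (Z(g) = -5*(g + ((g² - 3*g/2) + g)) = -5*(g + (g² - g/2)) = -5*(g² + g/2) = -5*g² - 5*g/2)
Z(Y) - 105*t = -5/2*12*(1 + 2*12) - 105*(-6) = -5/2*12*(1 + 24) + 630 = -5/2*12*25 + 630 = -750 + 630 = -120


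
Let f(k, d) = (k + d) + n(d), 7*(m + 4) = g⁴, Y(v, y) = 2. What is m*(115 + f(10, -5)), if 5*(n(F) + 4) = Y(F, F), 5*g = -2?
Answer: -10175688/21875 ≈ -465.17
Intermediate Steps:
g = -⅖ (g = (⅕)*(-2) = -⅖ ≈ -0.40000)
m = -17484/4375 (m = -4 + (-⅖)⁴/7 = -4 + (⅐)*(16/625) = -4 + 16/4375 = -17484/4375 ≈ -3.9963)
n(F) = -18/5 (n(F) = -4 + (⅕)*2 = -4 + ⅖ = -18/5)
f(k, d) = -18/5 + d + k (f(k, d) = (k + d) - 18/5 = (d + k) - 18/5 = -18/5 + d + k)
m*(115 + f(10, -5)) = -17484*(115 + (-18/5 - 5 + 10))/4375 = -17484*(115 + 7/5)/4375 = -17484/4375*582/5 = -10175688/21875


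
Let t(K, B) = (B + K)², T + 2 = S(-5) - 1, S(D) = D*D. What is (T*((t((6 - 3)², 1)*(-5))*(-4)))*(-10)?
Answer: -440000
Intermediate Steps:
S(D) = D²
T = 22 (T = -2 + ((-5)² - 1) = -2 + (25 - 1) = -2 + 24 = 22)
(T*((t((6 - 3)², 1)*(-5))*(-4)))*(-10) = (22*(((1 + (6 - 3)²)²*(-5))*(-4)))*(-10) = (22*(((1 + 3²)²*(-5))*(-4)))*(-10) = (22*(((1 + 9)²*(-5))*(-4)))*(-10) = (22*((10²*(-5))*(-4)))*(-10) = (22*((100*(-5))*(-4)))*(-10) = (22*(-500*(-4)))*(-10) = (22*2000)*(-10) = 44000*(-10) = -440000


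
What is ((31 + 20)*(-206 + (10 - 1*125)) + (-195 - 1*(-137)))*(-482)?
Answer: 7918778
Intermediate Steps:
((31 + 20)*(-206 + (10 - 1*125)) + (-195 - 1*(-137)))*(-482) = (51*(-206 + (10 - 125)) + (-195 + 137))*(-482) = (51*(-206 - 115) - 58)*(-482) = (51*(-321) - 58)*(-482) = (-16371 - 58)*(-482) = -16429*(-482) = 7918778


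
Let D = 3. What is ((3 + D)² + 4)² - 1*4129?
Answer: -2529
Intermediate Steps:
((3 + D)² + 4)² - 1*4129 = ((3 + 3)² + 4)² - 1*4129 = (6² + 4)² - 4129 = (36 + 4)² - 4129 = 40² - 4129 = 1600 - 4129 = -2529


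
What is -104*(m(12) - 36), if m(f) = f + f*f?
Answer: -12480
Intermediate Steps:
m(f) = f + f**2
-104*(m(12) - 36) = -104*(12*(1 + 12) - 36) = -104*(12*13 - 36) = -104*(156 - 36) = -104*120 = -12480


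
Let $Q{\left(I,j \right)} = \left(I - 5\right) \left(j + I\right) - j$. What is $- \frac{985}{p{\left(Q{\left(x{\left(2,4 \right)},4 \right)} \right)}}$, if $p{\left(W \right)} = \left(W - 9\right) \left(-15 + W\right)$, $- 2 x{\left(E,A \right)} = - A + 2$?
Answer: $- \frac{985}{1287} \approx -0.76535$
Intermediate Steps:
$x{\left(E,A \right)} = -1 + \frac{A}{2}$ ($x{\left(E,A \right)} = - \frac{- A + 2}{2} = - \frac{2 - A}{2} = -1 + \frac{A}{2}$)
$Q{\left(I,j \right)} = - j + \left(-5 + I\right) \left(I + j\right)$ ($Q{\left(I,j \right)} = \left(-5 + I\right) \left(I + j\right) - j = - j + \left(-5 + I\right) \left(I + j\right)$)
$p{\left(W \right)} = \left(-15 + W\right) \left(-9 + W\right)$ ($p{\left(W \right)} = \left(-9 + W\right) \left(-15 + W\right) = \left(-15 + W\right) \left(-9 + W\right)$)
$- \frac{985}{p{\left(Q{\left(x{\left(2,4 \right)},4 \right)} \right)}} = - \frac{985}{135 + \left(\left(-1 + \frac{1}{2} \cdot 4\right)^{2} - 24 - 5 \left(-1 + \frac{1}{2} \cdot 4\right) + \left(-1 + \frac{1}{2} \cdot 4\right) 4\right)^{2} - 24 \left(\left(-1 + \frac{1}{2} \cdot 4\right)^{2} - 24 - 5 \left(-1 + \frac{1}{2} \cdot 4\right) + \left(-1 + \frac{1}{2} \cdot 4\right) 4\right)} = - \frac{985}{135 + \left(\left(-1 + 2\right)^{2} - 24 - 5 \left(-1 + 2\right) + \left(-1 + 2\right) 4\right)^{2} - 24 \left(\left(-1 + 2\right)^{2} - 24 - 5 \left(-1 + 2\right) + \left(-1 + 2\right) 4\right)} = - \frac{985}{135 + \left(1^{2} - 24 - 5 + 1 \cdot 4\right)^{2} - 24 \left(1^{2} - 24 - 5 + 1 \cdot 4\right)} = - \frac{985}{135 + \left(1 - 24 - 5 + 4\right)^{2} - 24 \left(1 - 24 - 5 + 4\right)} = - \frac{985}{135 + \left(-24\right)^{2} - -576} = - \frac{985}{135 + 576 + 576} = - \frac{985}{1287}$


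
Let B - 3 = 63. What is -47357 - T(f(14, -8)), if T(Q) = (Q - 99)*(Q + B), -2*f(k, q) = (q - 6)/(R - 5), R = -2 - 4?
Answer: -4942173/121 ≈ -40844.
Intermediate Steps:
B = 66 (B = 3 + 63 = 66)
R = -6
f(k, q) = -3/11 + q/22 (f(k, q) = -(q - 6)/(2*(-6 - 5)) = -(-6 + q)/(2*(-11)) = -(-6 + q)*(-1)/(2*11) = -(6/11 - q/11)/2 = -3/11 + q/22)
T(Q) = (-99 + Q)*(66 + Q) (T(Q) = (Q - 99)*(Q + 66) = (-99 + Q)*(66 + Q))
-47357 - T(f(14, -8)) = -47357 - (-6534 + (-3/11 + (1/22)*(-8))² - 33*(-3/11 + (1/22)*(-8))) = -47357 - (-6534 + (-3/11 - 4/11)² - 33*(-3/11 - 4/11)) = -47357 - (-6534 + (-7/11)² - 33*(-7/11)) = -47357 - (-6534 + 49/121 + 21) = -47357 - 1*(-788024/121) = -47357 + 788024/121 = -4942173/121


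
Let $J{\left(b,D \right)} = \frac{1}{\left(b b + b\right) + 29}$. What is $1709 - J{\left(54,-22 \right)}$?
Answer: $\frac{5125290}{2999} \approx 1709.0$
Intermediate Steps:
$J{\left(b,D \right)} = \frac{1}{29 + b + b^{2}}$ ($J{\left(b,D \right)} = \frac{1}{\left(b^{2} + b\right) + 29} = \frac{1}{\left(b + b^{2}\right) + 29} = \frac{1}{29 + b + b^{2}}$)
$1709 - J{\left(54,-22 \right)} = 1709 - \frac{1}{29 + 54 + 54^{2}} = 1709 - \frac{1}{29 + 54 + 2916} = 1709 - \frac{1}{2999} = \frac{5125290}{2999}$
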